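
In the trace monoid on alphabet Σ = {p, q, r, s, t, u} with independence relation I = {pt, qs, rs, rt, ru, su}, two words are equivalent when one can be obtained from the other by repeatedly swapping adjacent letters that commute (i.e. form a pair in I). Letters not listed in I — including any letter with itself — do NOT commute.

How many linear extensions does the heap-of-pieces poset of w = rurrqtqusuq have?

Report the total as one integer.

20

drop 0:r onto floor
drop 1:u onto floor
drop 2:r onto {0:r}
drop 3:r onto {2:r}
drop 4:q onto {1:u, 3:r}
drop 5:t onto {4:q}
drop 6:q onto {5:t}
drop 7:u onto {6:q}
drop 8:s onto {5:t}
drop 9:u onto {7:u}
drop 10:q onto {9:u}
ground layer = {0:r, 1:u}
drop-orders for the pieces not yet dropped (sum over which currently-grounded one goes next):
  1 to go: {8} 1  {10} 1
  2 to go: {8,10} 2  {9,10} 1
  3 to go: {7,9,10} 1  {8,9,10} 3
  4 to go: {6,7,9,10} 1  {7,8,9,10} 4
  5 to go: {6,7,8,9,10} 5
  6 to go: {5,6,7,8,9,10} 5
  7 to go: {4,5,6,7,8,9,10} 5
  8 to go: {1,4,5,6,7,8,9,10} 5  {3,4,5,6,7,8,9,10} 5
  9 to go: {1,3,4,5,6,7,8,9,10} 10  {2,3,4,5,6,7,8,9,10} 5
  if 0:r drops first: 15 orders
  if 1:u drops first: 5 orders
heap linearizations: 20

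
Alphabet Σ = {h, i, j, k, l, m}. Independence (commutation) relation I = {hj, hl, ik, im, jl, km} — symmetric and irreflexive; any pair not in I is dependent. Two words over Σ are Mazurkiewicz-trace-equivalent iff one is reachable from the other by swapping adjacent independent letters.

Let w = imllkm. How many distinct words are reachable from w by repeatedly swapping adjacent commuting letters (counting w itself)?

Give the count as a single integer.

#0=i has no predecessor
#1=m has no predecessor
#2=l depends on [0:i, 1:m]
#3=l depends on [2:l]
#4=k depends on [3:l]
#5=m depends on [3:l]
sources: [0:i, 1:m]
N(rest) = Σ N(rest − s) over sources s of rest; N(one piece) = 1:
  size 1 → [4]=1  [5]=1
  size 2 → [4,5]=2
  size 3 → [3,4,5]=2
  size 4 → [2,3,4,5]=2
  first=0(i) contributes 2
  first=1(m) contributes 2
|[w]| = 4

4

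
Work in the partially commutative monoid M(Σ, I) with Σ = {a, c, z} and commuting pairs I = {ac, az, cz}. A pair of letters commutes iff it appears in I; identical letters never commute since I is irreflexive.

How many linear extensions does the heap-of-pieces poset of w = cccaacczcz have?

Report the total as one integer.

0(c) covers ∅
1(c) covers 0:c
2(c) covers 1:c
3(a) covers ∅
4(a) covers 3:a
5(c) covers 2:c
6(c) covers 5:c
7(z) covers ∅
8(c) covers 6:c
9(z) covers 7:z
floor of heap: 0:c, 3:a, 7:z
completions by unplaced set U, small U first (add the entries for U minus each lowest piece of U):
  |U|=1: {4}:1  {8}:1  {9}:1
  |U|=2: {3,4}:1  {4,8}:2  {4,9}:2  {6,8}:1  {7,9}:1  {8,9}:2
  |U|=3: {3,4,8}:3  {3,4,9}:3  {4,6,8}:3  {4,7,9}:3  {4,8,9}:6  {5,6,8}:1  {6,8,9}:3  {7,8,9}:3
  |U|=4: {2,5,6,8}:1  {3,4,6,8}:6  {3,4,7,9}:6  {3,4,8,9}:12  {4,5,6,8}:4  {4,6,8,9}:12  {4,7,8,9}:12  {5,6,8,9}:4  {6,7,8,9}:6
  |U|=5: {1,2,5,6,8}:1  {2,4,5,6,8}:5  {2,5,6,8,9}:5  {3,4,5,6,8}:10  {3,4,6,8,9}:30  {3,4,7,8,9}:30  {4,5,6,8,9}:20  {4,6,7,8,9}:30  {5,6,7,8,9}:10
  |U|=6: {0,1,2,5,6,8}:1  {1,2,4,5,6,8}:6  {1,2,5,6,8,9}:6  {2,3,4,5,6,8}:15  {2,4,5,6,8,9}:30  {2,5,6,7,8,9}:15  {3,4,5,6,8,9}:60  {3,4,6,7,8,9}:90  {4,5,6,7,8,9}:60
  |U|=7: {0,1,2,4,5,6,8}:7  {0,1,2,5,6,8,9}:7  {1,2,3,4,5,6,8}:21  {1,2,4,5,6,8,9}:42  {1,2,5,6,7,8,9}:21  {2,3,4,5,6,8,9}:105  {2,4,5,6,7,8,9}:105  {3,4,5,6,7,8,9}:210
  |U|=8: {0,1,2,3,4,5,6,8}:28  {0,1,2,4,5,6,8,9}:56  {0,1,2,5,6,7,8,9}:28  {1,2,3,4,5,6,8,9}:168  {1,2,4,5,6,7,8,9}:168  {2,3,4,5,6,7,8,9}:420
  start at 0(c): 756
  start at 3(a): 252
  start at 7(z): 252
sum over floor = 1260

1260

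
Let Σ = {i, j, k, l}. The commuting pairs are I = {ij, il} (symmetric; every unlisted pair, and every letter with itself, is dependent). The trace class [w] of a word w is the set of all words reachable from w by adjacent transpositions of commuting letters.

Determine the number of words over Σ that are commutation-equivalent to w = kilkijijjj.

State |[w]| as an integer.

30

0(k) covers ∅
1(i) covers 0:k
2(l) covers 0:k
3(k) covers 1:i, 2:l
4(i) covers 3:k
5(j) covers 3:k
6(i) covers 4:i
7(j) covers 5:j
8(j) covers 7:j
9(j) covers 8:j
floor of heap: 0:k
completions by unplaced set U, small U first (add the entries for U minus each lowest piece of U):
  |U|=1: {6}:1  {9}:1
  |U|=2: {4,6}:1  {6,9}:2  {8,9}:1
  |U|=3: {4,6,9}:3  {6,8,9}:3  {7,8,9}:1
  |U|=4: {4,6,8,9}:6  {5,7,8,9}:1  {6,7,8,9}:4
  |U|=5: {4,6,7,8,9}:10  {5,6,7,8,9}:5
  |U|=6: {4,5,6,7,8,9}:15
  |U|=7: {3,4,5,6,7,8,9}:15
  |U|=8: {1,3,4,5,6,7,8,9}:15  {2,3,4,5,6,7,8,9}:15
  start at 0(k): 30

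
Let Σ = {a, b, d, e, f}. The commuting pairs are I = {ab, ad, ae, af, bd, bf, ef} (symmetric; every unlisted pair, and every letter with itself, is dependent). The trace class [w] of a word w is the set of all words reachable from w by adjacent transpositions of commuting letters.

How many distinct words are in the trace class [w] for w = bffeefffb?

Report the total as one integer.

0(b) covers ∅
1(f) covers ∅
2(f) covers 1:f
3(e) covers 0:b
4(e) covers 3:e
5(f) covers 2:f
6(f) covers 5:f
7(f) covers 6:f
8(b) covers 4:e
floor of heap: 0:b, 1:f
completions by unplaced set U, small U first (add the entries for U minus each lowest piece of U):
  |U|=1: {7}:1  {8}:1
  |U|=2: {4,8}:1  {6,7}:1  {7,8}:2
  |U|=3: {3,4,8}:1  {4,7,8}:3  {5,6,7}:1  {6,7,8}:3
  |U|=4: {0,3,4,8}:1  {2,5,6,7}:1  {3,4,7,8}:4  {4,6,7,8}:6  {5,6,7,8}:4
  |U|=5: {0,3,4,7,8}:5  {1,2,5,6,7}:1  {2,5,6,7,8}:5  {3,4,6,7,8}:10  {4,5,6,7,8}:10
  |U|=6: {0,3,4,6,7,8}:15  {1,2,5,6,7,8}:6  {2,4,5,6,7,8}:15  {3,4,5,6,7,8}:20
  |U|=7: {0,3,4,5,6,7,8}:35  {1,2,4,5,6,7,8}:21  {2,3,4,5,6,7,8}:35
  start at 0(b): 56
  start at 1(f): 70
sum over floor = 126

126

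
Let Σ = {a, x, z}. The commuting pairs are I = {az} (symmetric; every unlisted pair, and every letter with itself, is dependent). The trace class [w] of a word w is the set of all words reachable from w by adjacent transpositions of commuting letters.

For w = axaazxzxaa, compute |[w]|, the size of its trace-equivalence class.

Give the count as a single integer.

3

drop 0:a onto floor
drop 1:x onto {0:a}
drop 2:a onto {1:x}
drop 3:a onto {2:a}
drop 4:z onto {1:x}
drop 5:x onto {3:a, 4:z}
drop 6:z onto {5:x}
drop 7:x onto {6:z}
drop 8:a onto {7:x}
drop 9:a onto {8:a}
ground layer = {0:a}
drop-orders for the pieces not yet dropped (sum over which currently-grounded one goes next):
  1 to go: {9} 1
  2 to go: {8,9} 1
  3 to go: {7,8,9} 1
  4 to go: {6,7,8,9} 1
  5 to go: {5,6,7,8,9} 1
  6 to go: {3,5,6,7,8,9} 1  {4,5,6,7,8,9} 1
  7 to go: {2,3,5,6,7,8,9} 1  {3,4,5,6,7,8,9} 2
  8 to go: {2,3,4,5,6,7,8,9} 3
  if 0:a drops first: 3 orders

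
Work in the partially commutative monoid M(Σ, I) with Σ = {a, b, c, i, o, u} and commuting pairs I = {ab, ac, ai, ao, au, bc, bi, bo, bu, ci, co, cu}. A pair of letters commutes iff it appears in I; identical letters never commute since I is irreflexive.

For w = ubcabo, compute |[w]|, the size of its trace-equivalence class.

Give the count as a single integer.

0(u) covers ∅
1(b) covers ∅
2(c) covers ∅
3(a) covers ∅
4(b) covers 1:b
5(o) covers 0:u
floor of heap: 0:u, 1:b, 2:c, 3:a
completions by unplaced set U, small U first (add the entries for U minus each lowest piece of U):
  |U|=1: {2}:1  {3}:1  {4}:1  {5}:1
  |U|=2: {0,5}:1  {1,4}:1  {2,3}:2  {2,4}:2  {2,5}:2  {3,4}:2  {3,5}:2  {4,5}:2
  |U|=3: {0,2,5}:3  {0,3,5}:3  {0,4,5}:3  {1,2,4}:3  {1,3,4}:3  {1,4,5}:3  {2,3,4}:6  {2,3,5}:6  {2,4,5}:6  {3,4,5}:6
  |U|=4: {0,1,4,5}:6  {0,2,3,5}:12  {0,2,4,5}:12  {0,3,4,5}:12  {1,2,3,4}:12  {1,2,4,5}:12  {1,3,4,5}:12  {2,3,4,5}:24
  start at 0(u): 60
  start at 1(b): 60
  start at 2(c): 30
  start at 3(a): 30
sum over floor = 180

180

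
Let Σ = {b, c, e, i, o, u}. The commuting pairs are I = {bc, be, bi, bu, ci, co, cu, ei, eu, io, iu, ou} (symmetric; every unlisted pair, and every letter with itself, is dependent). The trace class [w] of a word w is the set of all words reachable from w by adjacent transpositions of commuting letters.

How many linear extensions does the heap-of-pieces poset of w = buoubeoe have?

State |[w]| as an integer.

56

piece 0:b — minimal
piece 1:u — minimal
piece 2:o rests on {0:b}
piece 3:u rests on {1:u}
piece 4:b rests on {2:o}
piece 5:e rests on {2:o}
piece 6:o rests on {4:b, 5:e}
piece 7:e rests on {6:o}
minimal pieces: {0:b, 1:u}
ways to finish when only these pieces remain (= sum over removing one remaining piece with nothing left below it):
  1 left: {3}→1  {7}→1
  2 left: {1,3}→1  {3,7}→2  {6,7}→1
  3 left: {1,3,7}→3  {3,6,7}→3  {4,6,7}→1  {5,6,7}→1
  4 left: {1,3,6,7}→6  {3,4,6,7}→4  {3,5,6,7}→4  {4,5,6,7}→2
  5 left: {1,3,4,6,7}→10  {1,3,5,6,7}→10  {2,4,5,6,7}→2  {3,4,5,6,7}→10
  6 left: {0,2,4,5,6,7}→2  {1,3,4,5,6,7}→30  {2,3,4,5,6,7}→12
  placing 0:b first → 42 extensions
  placing 1:u first → 14 extensions
total linear extensions = 56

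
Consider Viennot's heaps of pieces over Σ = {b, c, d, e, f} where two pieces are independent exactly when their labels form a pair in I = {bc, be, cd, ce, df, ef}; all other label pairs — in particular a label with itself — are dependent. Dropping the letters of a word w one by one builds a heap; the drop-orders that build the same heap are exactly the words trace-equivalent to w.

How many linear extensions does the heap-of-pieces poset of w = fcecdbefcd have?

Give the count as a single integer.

#0=f has no predecessor
#1=c depends on [0:f]
#2=e has no predecessor
#3=c depends on [1:c]
#4=d depends on [2:e]
#5=b depends on [0:f, 4:d]
#6=e depends on [4:d]
#7=f depends on [3:c, 5:b]
#8=c depends on [7:f]
#9=d depends on [5:b, 6:e]
sources: [0:f, 2:e]
N(rest) = Σ N(rest − s) over sources s of rest; N(one piece) = 1:
  size 1 → [8]=1  [9]=1
  size 2 → [6,9]=1  [7,8]=1  [8,9]=2
  size 3 → [3,7,8]=1  [6,8,9]=3  [7,8,9]=3
  size 4 → [1,3,7,8]=1  [3,7,8,9]=4  [5,7,8,9]=3  [6,7,8,9]=6
  size 5 → [1,3,7,8,9]=5  [3,5,7,8,9]=7  [3,6,7,8,9]=10  [5,6,7,8,9]=9
  size 6 → [1,3,5,7,8,9]=12  [1,3,6,7,8,9]=15  [3,5,6,7,8,9]=26  [4,5,6,7,8,9]=9
  size 7 → [0,1,3,5,7,8,9]=12  [1,3,5,6,7,8,9]=53  [2,4,5,6,7,8,9]=9  [3,4,5,6,7,8,9]=35
  size 8 → [0,1,3,5,6,7,8,9]=65  [1,3,4,5,6,7,8,9]=88  [2,3,4,5,6,7,8,9]=44
  first=0(f) contributes 132
  first=2(e) contributes 153
|[w]| = 285

285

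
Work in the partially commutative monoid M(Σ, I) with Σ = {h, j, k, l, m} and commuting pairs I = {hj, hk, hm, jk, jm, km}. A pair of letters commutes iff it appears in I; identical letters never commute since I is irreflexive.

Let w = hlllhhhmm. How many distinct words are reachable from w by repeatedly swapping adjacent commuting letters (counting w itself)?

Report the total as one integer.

piece 0:h — minimal
piece 1:l rests on {0:h}
piece 2:l rests on {1:l}
piece 3:l rests on {2:l}
piece 4:h rests on {3:l}
piece 5:h rests on {4:h}
piece 6:h rests on {5:h}
piece 7:m rests on {3:l}
piece 8:m rests on {7:m}
minimal pieces: {0:h}
ways to finish when only these pieces remain (= sum over removing one remaining piece with nothing left below it):
  1 left: {6}→1  {8}→1
  2 left: {5,6}→1  {6,8}→2  {7,8}→1
  3 left: {4,5,6}→1  {5,6,8}→3  {6,7,8}→3
  4 left: {4,5,6,8}→4  {5,6,7,8}→6
  5 left: {4,5,6,7,8}→10
  6 left: {3,4,5,6,7,8}→10
  7 left: {2,3,4,5,6,7,8}→10
  placing 0:h first → 10 extensions

10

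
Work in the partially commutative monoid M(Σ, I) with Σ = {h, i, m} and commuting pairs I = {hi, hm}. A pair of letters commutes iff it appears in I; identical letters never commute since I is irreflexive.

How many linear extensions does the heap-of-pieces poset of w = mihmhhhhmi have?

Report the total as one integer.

0(m) covers ∅
1(i) covers 0:m
2(h) covers ∅
3(m) covers 1:i
4(h) covers 2:h
5(h) covers 4:h
6(h) covers 5:h
7(h) covers 6:h
8(m) covers 3:m
9(i) covers 8:m
floor of heap: 0:m, 2:h
completions by unplaced set U, small U first (add the entries for U minus each lowest piece of U):
  |U|=1: {7}:1  {9}:1
  |U|=2: {6,7}:1  {7,9}:2  {8,9}:1
  |U|=3: {3,8,9}:1  {5,6,7}:1  {6,7,9}:3  {7,8,9}:3
  |U|=4: {1,3,8,9}:1  {3,7,8,9}:4  {4,5,6,7}:1  {5,6,7,9}:4  {6,7,8,9}:6
  |U|=5: {0,1,3,8,9}:1  {1,3,7,8,9}:5  {2,4,5,6,7}:1  {3,6,7,8,9}:10  {4,5,6,7,9}:5  {5,6,7,8,9}:10
  |U|=6: {0,1,3,7,8,9}:6  {1,3,6,7,8,9}:15  {2,4,5,6,7,9}:6  {3,5,6,7,8,9}:20  {4,5,6,7,8,9}:15
  |U|=7: {0,1,3,6,7,8,9}:21  {1,3,5,6,7,8,9}:35  {2,4,5,6,7,8,9}:21  {3,4,5,6,7,8,9}:35
  |U|=8: {0,1,3,5,6,7,8,9}:56  {1,3,4,5,6,7,8,9}:70  {2,3,4,5,6,7,8,9}:56
  start at 0(m): 126
  start at 2(h): 126
sum over floor = 252

252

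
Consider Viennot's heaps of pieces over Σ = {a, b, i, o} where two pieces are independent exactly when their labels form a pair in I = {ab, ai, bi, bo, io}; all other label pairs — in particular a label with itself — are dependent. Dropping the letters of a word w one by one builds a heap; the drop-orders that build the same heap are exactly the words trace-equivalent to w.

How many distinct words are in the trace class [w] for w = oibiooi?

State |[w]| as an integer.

0(o) covers ∅
1(i) covers ∅
2(b) covers ∅
3(i) covers 1:i
4(o) covers 0:o
5(o) covers 4:o
6(i) covers 3:i
floor of heap: 0:o, 1:i, 2:b
completions by unplaced set U, small U first (add the entries for U minus each lowest piece of U):
  |U|=1: {2}:1  {5}:1  {6}:1
  |U|=2: {2,5}:2  {2,6}:2  {3,6}:1  {4,5}:1  {5,6}:2
  |U|=3: {0,4,5}:1  {1,3,6}:1  {2,3,6}:3  {2,4,5}:3  {2,5,6}:6  {3,5,6}:3  {4,5,6}:3
  |U|=4: {0,2,4,5}:4  {0,4,5,6}:4  {1,2,3,6}:4  {1,3,5,6}:4  {2,3,5,6}:12  {2,4,5,6}:12  {3,4,5,6}:6
  |U|=5: {0,2,4,5,6}:20  {0,3,4,5,6}:10  {1,2,3,5,6}:20  {1,3,4,5,6}:10  {2,3,4,5,6}:30
  start at 0(o): 60
  start at 1(i): 60
  start at 2(b): 20
sum over floor = 140

140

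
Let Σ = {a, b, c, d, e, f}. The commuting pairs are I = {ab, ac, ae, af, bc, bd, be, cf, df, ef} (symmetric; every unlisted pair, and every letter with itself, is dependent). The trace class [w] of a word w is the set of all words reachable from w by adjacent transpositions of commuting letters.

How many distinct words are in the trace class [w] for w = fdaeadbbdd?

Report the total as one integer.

360

piece 0:f — minimal
piece 1:d — minimal
piece 2:a rests on {1:d}
piece 3:e rests on {1:d}
piece 4:a rests on {2:a}
piece 5:d rests on {3:e, 4:a}
piece 6:b rests on {0:f}
piece 7:b rests on {6:b}
piece 8:d rests on {5:d}
piece 9:d rests on {8:d}
minimal pieces: {0:f, 1:d}
ways to finish when only these pieces remain (= sum over removing one remaining piece with nothing left below it):
  1 left: {7}→1  {9}→1
  2 left: {6,7}→1  {7,9}→2  {8,9}→1
  3 left: {0,6,7}→1  {5,8,9}→1  {6,7,9}→3  {7,8,9}→3
  4 left: {0,6,7,9}→4  {3,5,8,9}→1  {4,5,8,9}→1  {5,7,8,9}→4  {6,7,8,9}→6
  5 left: {0,6,7,8,9}→10  {2,4,5,8,9}→1  {3,4,5,8,9}→2  {3,5,7,8,9}→5  {4,5,7,8,9}→5  {5,6,7,8,9}→10
  6 left: {0,5,6,7,8,9}→20  {2,3,4,5,8,9}→3  {2,4,5,7,8,9}→6  {3,4,5,7,8,9}→12  {3,5,6,7,8,9}→15  {4,5,6,7,8,9}→15
  7 left: {0,3,5,6,7,8,9}→35  {0,4,5,6,7,8,9}→35  {1,2,3,4,5,8,9}→3  {2,3,4,5,7,8,9}→21  {2,4,5,6,7,8,9}→21  {3,4,5,6,7,8,9}→42
  8 left: {0,2,4,5,6,7,8,9}→56  {0,3,4,5,6,7,8,9}→112  {1,2,3,4,5,7,8,9}→24  {2,3,4,5,6,7,8,9}→84
  placing 0:f first → 108 extensions
  placing 1:d first → 252 extensions
total linear extensions = 360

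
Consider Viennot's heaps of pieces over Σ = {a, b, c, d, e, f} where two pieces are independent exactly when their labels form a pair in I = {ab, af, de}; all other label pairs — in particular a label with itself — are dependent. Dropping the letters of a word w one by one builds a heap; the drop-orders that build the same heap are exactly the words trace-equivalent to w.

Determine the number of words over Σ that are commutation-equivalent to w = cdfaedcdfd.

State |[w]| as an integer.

#0=c has no predecessor
#1=d depends on [0:c]
#2=f depends on [1:d]
#3=a depends on [1:d]
#4=e depends on [2:f, 3:a]
#5=d depends on [2:f, 3:a]
#6=c depends on [4:e, 5:d]
#7=d depends on [6:c]
#8=f depends on [7:d]
#9=d depends on [8:f]
sources: [0:c]
N(rest) = Σ N(rest − s) over sources s of rest; N(one piece) = 1:
  size 1 → [9]=1
  size 2 → [8,9]=1
  size 3 → [7,8,9]=1
  size 4 → [6,7,8,9]=1
  size 5 → [4,6,7,8,9]=1  [5,6,7,8,9]=1
  size 6 → [4,5,6,7,8,9]=2
  size 7 → [2,4,5,6,7,8,9]=2  [3,4,5,6,7,8,9]=2
  size 8 → [2,3,4,5,6,7,8,9]=4
  first=0(c) contributes 4

4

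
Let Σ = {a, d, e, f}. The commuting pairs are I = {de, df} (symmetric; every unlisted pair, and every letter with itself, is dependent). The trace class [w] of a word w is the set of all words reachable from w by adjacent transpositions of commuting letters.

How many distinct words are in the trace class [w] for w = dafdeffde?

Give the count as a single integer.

21

drop 0:d onto floor
drop 1:a onto {0:d}
drop 2:f onto {1:a}
drop 3:d onto {1:a}
drop 4:e onto {2:f}
drop 5:f onto {4:e}
drop 6:f onto {5:f}
drop 7:d onto {3:d}
drop 8:e onto {6:f}
ground layer = {0:d}
drop-orders for the pieces not yet dropped (sum over which currently-grounded one goes next):
  1 to go: {7} 1  {8} 1
  2 to go: {3,7} 1  {6,8} 1  {7,8} 2
  3 to go: {3,7,8} 3  {5,6,8} 1  {6,7,8} 3
  4 to go: {3,6,7,8} 6  {4,5,6,8} 1  {5,6,7,8} 4
  5 to go: {2,4,5,6,8} 1  {3,5,6,7,8} 10  {4,5,6,7,8} 5
  6 to go: {2,4,5,6,7,8} 6  {3,4,5,6,7,8} 15
  7 to go: {2,3,4,5,6,7,8} 21
  if 0:d drops first: 21 orders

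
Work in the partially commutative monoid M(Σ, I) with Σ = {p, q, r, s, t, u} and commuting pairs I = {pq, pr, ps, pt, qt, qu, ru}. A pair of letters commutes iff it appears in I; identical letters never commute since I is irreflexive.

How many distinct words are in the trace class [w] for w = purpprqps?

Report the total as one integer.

121

drop 0:p onto floor
drop 1:u onto {0:p}
drop 2:r onto floor
drop 3:p onto {1:u}
drop 4:p onto {3:p}
drop 5:r onto {2:r}
drop 6:q onto {5:r}
drop 7:p onto {4:p}
drop 8:s onto {1:u, 6:q}
ground layer = {0:p, 2:r}
drop-orders for the pieces not yet dropped (sum over which currently-grounded one goes next):
  1 to go: {7} 1  {8} 1
  2 to go: {4,7} 1  {6,8} 1  {7,8} 2
  3 to go: {3,4,7} 1  {4,7,8} 3  {5,6,8} 1  {6,7,8} 3
  4 to go: {2,5,6,8} 1  {3,4,7,8} 4  {4,6,7,8} 6  {5,6,7,8} 4
  5 to go: {1,3,4,7,8} 4  {2,5,6,7,8} 5  {3,4,6,7,8} 10  {4,5,6,7,8} 10
  6 to go: {0,1,3,4,7,8} 4  {1,3,4,6,7,8} 14  {2,4,5,6,7,8} 15  {3,4,5,6,7,8} 20
  7 to go: {0,1,3,4,6,7,8} 18  {1,3,4,5,6,7,8} 34  {2,3,4,5,6,7,8} 35
  if 0:p drops first: 69 orders
  if 2:r drops first: 52 orders
heap linearizations: 121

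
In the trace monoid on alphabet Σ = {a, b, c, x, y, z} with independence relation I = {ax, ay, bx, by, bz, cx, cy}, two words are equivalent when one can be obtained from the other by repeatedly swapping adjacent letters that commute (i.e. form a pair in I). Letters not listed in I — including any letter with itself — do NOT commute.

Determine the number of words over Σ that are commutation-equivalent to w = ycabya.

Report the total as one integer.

15

0(y) covers ∅
1(c) covers ∅
2(a) covers 1:c
3(b) covers 2:a
4(y) covers 0:y
5(a) covers 3:b
floor of heap: 0:y, 1:c
completions by unplaced set U, small U first (add the entries for U minus each lowest piece of U):
  |U|=1: {4}:1  {5}:1
  |U|=2: {0,4}:1  {3,5}:1  {4,5}:2
  |U|=3: {0,4,5}:3  {2,3,5}:1  {3,4,5}:3
  |U|=4: {0,3,4,5}:6  {1,2,3,5}:1  {2,3,4,5}:4
  start at 0(y): 5
  start at 1(c): 10
sum over floor = 15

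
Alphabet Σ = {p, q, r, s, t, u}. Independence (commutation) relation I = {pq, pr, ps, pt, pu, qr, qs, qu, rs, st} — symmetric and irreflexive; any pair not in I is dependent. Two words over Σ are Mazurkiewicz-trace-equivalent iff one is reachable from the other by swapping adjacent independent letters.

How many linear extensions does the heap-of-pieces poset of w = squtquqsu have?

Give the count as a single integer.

30

piece 0:s — minimal
piece 1:q — minimal
piece 2:u rests on {0:s}
piece 3:t rests on {1:q, 2:u}
piece 4:q rests on {3:t}
piece 5:u rests on {3:t}
piece 6:q rests on {4:q}
piece 7:s rests on {5:u}
piece 8:u rests on {7:s}
minimal pieces: {0:s, 1:q}
ways to finish when only these pieces remain (= sum over removing one remaining piece with nothing left below it):
  1 left: {6}→1  {8}→1
  2 left: {4,6}→1  {6,8}→2  {7,8}→1
  3 left: {4,6,8}→3  {5,7,8}→1  {6,7,8}→3
  4 left: {4,6,7,8}→6  {5,6,7,8}→4
  5 left: {4,5,6,7,8}→10
  6 left: {3,4,5,6,7,8}→10
  7 left: {1,3,4,5,6,7,8}→10  {2,3,4,5,6,7,8}→10
  placing 0:s first → 20 extensions
  placing 1:q first → 10 extensions
total linear extensions = 30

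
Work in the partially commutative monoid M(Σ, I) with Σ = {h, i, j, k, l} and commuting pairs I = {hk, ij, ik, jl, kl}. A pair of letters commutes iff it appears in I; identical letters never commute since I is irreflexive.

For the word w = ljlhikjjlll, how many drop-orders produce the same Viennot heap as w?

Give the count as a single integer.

195

piece 0:l — minimal
piece 1:j — minimal
piece 2:l rests on {0:l}
piece 3:h rests on {1:j, 2:l}
piece 4:i rests on {3:h}
piece 5:k rests on {1:j}
piece 6:j rests on {3:h, 5:k}
piece 7:j rests on {6:j}
piece 8:l rests on {4:i}
piece 9:l rests on {8:l}
piece 10:l rests on {9:l}
minimal pieces: {0:l, 1:j}
ways to finish when only these pieces remain (= sum over removing one remaining piece with nothing left below it):
  1 left: {7}→1  {10}→1
  2 left: {6,7}→1  {7,10}→2  {9,10}→1
  3 left: {5,6,7}→1  {6,7,10}→3  {7,9,10}→3  {8,9,10}→1
  4 left: {4,8,9,10}→1  {5,6,7,10}→4  {6,7,9,10}→6  {7,8,9,10}→4
  5 left: {4,7,8,9,10}→5  {5,6,7,9,10}→10  {6,7,8,9,10}→10
  6 left: {4,6,7,8,9,10}→15  {5,6,7,8,9,10}→20
  7 left: {3,4,6,7,8,9,10}→15  {4,5,6,7,8,9,10}→35
  8 left: {2,3,4,6,7,8,9,10}→15  {3,4,5,6,7,8,9,10}→50
  9 left: {0,2,3,4,6,7,8,9,10}→15  {1,3,4,5,6,7,8,9,10}→50  {2,3,4,5,6,7,8,9,10}→65
  placing 0:l first → 115 extensions
  placing 1:j first → 80 extensions
total linear extensions = 195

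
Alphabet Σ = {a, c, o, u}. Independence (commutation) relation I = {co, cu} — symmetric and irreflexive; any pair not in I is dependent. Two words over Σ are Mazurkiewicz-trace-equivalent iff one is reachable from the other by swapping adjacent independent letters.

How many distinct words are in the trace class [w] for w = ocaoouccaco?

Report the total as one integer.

#0=o has no predecessor
#1=c has no predecessor
#2=a depends on [0:o, 1:c]
#3=o depends on [2:a]
#4=o depends on [3:o]
#5=u depends on [4:o]
#6=c depends on [2:a]
#7=c depends on [6:c]
#8=a depends on [5:u, 7:c]
#9=c depends on [8:a]
#10=o depends on [8:a]
sources: [0:o, 1:c]
N(rest) = Σ N(rest − s) over sources s of rest; N(one piece) = 1:
  size 1 → [9]=1  [10]=1
  size 2 → [9,10]=2
  size 3 → [8,9,10]=2
  size 4 → [5,8,9,10]=2  [7,8,9,10]=2
  size 5 → [4,5,8,9,10]=2  [5,7,8,9,10]=4  [6,7,8,9,10]=2
  size 6 → [3,4,5,8,9,10]=2  [4,5,7,8,9,10]=6  [5,6,7,8,9,10]=6
  size 7 → [3,4,5,7,8,9,10]=8  [4,5,6,7,8,9,10]=12
  size 8 → [3,4,5,6,7,8,9,10]=20
  size 9 → [2,3,4,5,6,7,8,9,10]=20
  first=0(o) contributes 20
  first=1(c) contributes 20
|[w]| = 40

40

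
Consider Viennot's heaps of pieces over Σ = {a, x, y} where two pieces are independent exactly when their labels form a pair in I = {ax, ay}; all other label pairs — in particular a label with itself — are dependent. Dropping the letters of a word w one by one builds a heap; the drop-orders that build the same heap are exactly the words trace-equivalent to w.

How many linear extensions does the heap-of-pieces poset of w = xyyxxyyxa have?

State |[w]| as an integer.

drop 0:x onto floor
drop 1:y onto {0:x}
drop 2:y onto {1:y}
drop 3:x onto {2:y}
drop 4:x onto {3:x}
drop 5:y onto {4:x}
drop 6:y onto {5:y}
drop 7:x onto {6:y}
drop 8:a onto floor
ground layer = {0:x, 8:a}
drop-orders for the pieces not yet dropped (sum over which currently-grounded one goes next):
  1 to go: {7} 1  {8} 1
  2 to go: {6,7} 1  {7,8} 2
  3 to go: {5,6,7} 1  {6,7,8} 3
  4 to go: {4,5,6,7} 1  {5,6,7,8} 4
  5 to go: {3,4,5,6,7} 1  {4,5,6,7,8} 5
  6 to go: {2,3,4,5,6,7} 1  {3,4,5,6,7,8} 6
  7 to go: {1,2,3,4,5,6,7} 1  {2,3,4,5,6,7,8} 7
  if 0:x drops first: 8 orders
  if 8:a drops first: 1 orders
heap linearizations: 9

9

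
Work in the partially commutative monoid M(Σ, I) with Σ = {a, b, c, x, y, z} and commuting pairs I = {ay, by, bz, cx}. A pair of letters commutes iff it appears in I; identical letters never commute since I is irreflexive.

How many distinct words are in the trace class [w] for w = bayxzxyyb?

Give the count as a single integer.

9

0(b) covers ∅
1(a) covers 0:b
2(y) covers ∅
3(x) covers 1:a, 2:y
4(z) covers 3:x
5(x) covers 4:z
6(y) covers 5:x
7(y) covers 6:y
8(b) covers 5:x
floor of heap: 0:b, 2:y
completions by unplaced set U, small U first (add the entries for U minus each lowest piece of U):
  |U|=1: {7}:1  {8}:1
  |U|=2: {6,7}:1  {7,8}:2
  |U|=3: {6,7,8}:3
  |U|=4: {5,6,7,8}:3
  |U|=5: {4,5,6,7,8}:3
  |U|=6: {3,4,5,6,7,8}:3
  |U|=7: {1,3,4,5,6,7,8}:3  {2,3,4,5,6,7,8}:3
  start at 0(b): 6
  start at 2(y): 3
sum over floor = 9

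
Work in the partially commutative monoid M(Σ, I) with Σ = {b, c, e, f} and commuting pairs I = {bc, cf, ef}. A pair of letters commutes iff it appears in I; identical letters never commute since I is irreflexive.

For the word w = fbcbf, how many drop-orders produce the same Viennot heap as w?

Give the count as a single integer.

#0=f has no predecessor
#1=b depends on [0:f]
#2=c has no predecessor
#3=b depends on [1:b]
#4=f depends on [3:b]
sources: [0:f, 2:c]
N(rest) = Σ N(rest − s) over sources s of rest; N(one piece) = 1:
  size 1 → [2]=1  [4]=1
  size 2 → [2,4]=2  [3,4]=1
  size 3 → [1,3,4]=1  [2,3,4]=3
  first=0(f) contributes 4
  first=2(c) contributes 1
|[w]| = 5

5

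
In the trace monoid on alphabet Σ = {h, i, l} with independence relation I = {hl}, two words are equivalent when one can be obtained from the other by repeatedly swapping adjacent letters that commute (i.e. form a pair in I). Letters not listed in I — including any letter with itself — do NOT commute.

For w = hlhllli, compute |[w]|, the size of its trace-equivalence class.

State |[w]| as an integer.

15

piece 0:h — minimal
piece 1:l — minimal
piece 2:h rests on {0:h}
piece 3:l rests on {1:l}
piece 4:l rests on {3:l}
piece 5:l rests on {4:l}
piece 6:i rests on {2:h, 5:l}
minimal pieces: {0:h, 1:l}
ways to finish when only these pieces remain (= sum over removing one remaining piece with nothing left below it):
  1 left: {6}→1
  2 left: {2,6}→1  {5,6}→1
  3 left: {0,2,6}→1  {2,5,6}→2  {4,5,6}→1
  4 left: {0,2,5,6}→3  {2,4,5,6}→3  {3,4,5,6}→1
  5 left: {0,2,4,5,6}→6  {1,3,4,5,6}→1  {2,3,4,5,6}→4
  placing 0:h first → 5 extensions
  placing 1:l first → 10 extensions
total linear extensions = 15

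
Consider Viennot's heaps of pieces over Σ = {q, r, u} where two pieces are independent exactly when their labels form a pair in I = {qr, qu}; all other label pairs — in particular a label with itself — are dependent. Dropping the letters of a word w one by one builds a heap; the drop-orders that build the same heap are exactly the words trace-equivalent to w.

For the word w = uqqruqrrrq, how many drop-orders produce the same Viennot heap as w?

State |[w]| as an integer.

210

0(u) covers ∅
1(q) covers ∅
2(q) covers 1:q
3(r) covers 0:u
4(u) covers 3:r
5(q) covers 2:q
6(r) covers 4:u
7(r) covers 6:r
8(r) covers 7:r
9(q) covers 5:q
floor of heap: 0:u, 1:q
completions by unplaced set U, small U first (add the entries for U minus each lowest piece of U):
  |U|=1: {8}:1  {9}:1
  |U|=2: {5,9}:1  {7,8}:1  {8,9}:2
  |U|=3: {2,5,9}:1  {5,8,9}:3  {6,7,8}:1  {7,8,9}:3
  |U|=4: {1,2,5,9}:1  {2,5,8,9}:4  {4,6,7,8}:1  {5,7,8,9}:6  {6,7,8,9}:4
  |U|=5: {1,2,5,8,9}:5  {2,5,7,8,9}:10  {3,4,6,7,8}:1  {4,6,7,8,9}:5  {5,6,7,8,9}:10
  |U|=6: {0,3,4,6,7,8}:1  {1,2,5,7,8,9}:15  {2,5,6,7,8,9}:20  {3,4,6,7,8,9}:6  {4,5,6,7,8,9}:15
  |U|=7: {0,3,4,6,7,8,9}:7  {1,2,5,6,7,8,9}:35  {2,4,5,6,7,8,9}:35  {3,4,5,6,7,8,9}:21
  |U|=8: {0,3,4,5,6,7,8,9}:28  {1,2,4,5,6,7,8,9}:70  {2,3,4,5,6,7,8,9}:56
  start at 0(u): 126
  start at 1(q): 84
sum over floor = 210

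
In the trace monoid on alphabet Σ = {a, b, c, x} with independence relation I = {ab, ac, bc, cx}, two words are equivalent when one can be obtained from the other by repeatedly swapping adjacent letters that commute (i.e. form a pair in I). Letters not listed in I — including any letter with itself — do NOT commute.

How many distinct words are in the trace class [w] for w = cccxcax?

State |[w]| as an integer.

0(c) covers ∅
1(c) covers 0:c
2(c) covers 1:c
3(x) covers ∅
4(c) covers 2:c
5(a) covers 3:x
6(x) covers 5:a
floor of heap: 0:c, 3:x
completions by unplaced set U, small U first (add the entries for U minus each lowest piece of U):
  |U|=1: {4}:1  {6}:1
  |U|=2: {2,4}:1  {4,6}:2  {5,6}:1
  |U|=3: {1,2,4}:1  {2,4,6}:3  {3,5,6}:1  {4,5,6}:3
  |U|=4: {0,1,2,4}:1  {1,2,4,6}:4  {2,4,5,6}:6  {3,4,5,6}:4
  |U|=5: {0,1,2,4,6}:5  {1,2,4,5,6}:10  {2,3,4,5,6}:10
  start at 0(c): 20
  start at 3(x): 15
sum over floor = 35

35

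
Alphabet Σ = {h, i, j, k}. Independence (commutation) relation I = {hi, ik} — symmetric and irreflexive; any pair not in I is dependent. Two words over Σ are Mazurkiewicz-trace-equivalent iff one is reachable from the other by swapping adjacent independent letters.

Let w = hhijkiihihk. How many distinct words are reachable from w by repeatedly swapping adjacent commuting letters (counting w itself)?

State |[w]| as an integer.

#0=h has no predecessor
#1=h depends on [0:h]
#2=i has no predecessor
#3=j depends on [1:h, 2:i]
#4=k depends on [3:j]
#5=i depends on [3:j]
#6=i depends on [5:i]
#7=h depends on [4:k]
#8=i depends on [6:i]
#9=h depends on [7:h]
#10=k depends on [9:h]
sources: [0:h, 2:i]
N(rest) = Σ N(rest − s) over sources s of rest; N(one piece) = 1:
  size 1 → [8]=1  [10]=1
  size 2 → [6,8]=1  [8,10]=2  [9,10]=1
  size 3 → [5,6,8]=1  [6,8,10]=3  [7,9,10]=1  [8,9,10]=3
  size 4 → [4,7,9,10]=1  [5,6,8,10]=4  [6,8,9,10]=6  [7,8,9,10]=4
  size 5 → [4,7,8,9,10]=5  [5,6,8,9,10]=10  [6,7,8,9,10]=10
  size 6 → [4,6,7,8,9,10]=15  [5,6,7,8,9,10]=20
  size 7 → [4,5,6,7,8,9,10]=35
  size 8 → [3,4,5,6,7,8,9,10]=35
  size 9 → [1,3,4,5,6,7,8,9,10]=35  [2,3,4,5,6,7,8,9,10]=35
  first=0(h) contributes 70
  first=2(i) contributes 35
|[w]| = 105

105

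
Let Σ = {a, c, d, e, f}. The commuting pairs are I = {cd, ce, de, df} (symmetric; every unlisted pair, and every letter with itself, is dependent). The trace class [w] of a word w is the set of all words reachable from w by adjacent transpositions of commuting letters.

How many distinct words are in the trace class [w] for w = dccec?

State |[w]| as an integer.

#0=d has no predecessor
#1=c has no predecessor
#2=c depends on [1:c]
#3=e has no predecessor
#4=c depends on [2:c]
sources: [0:d, 1:c, 3:e]
N(rest) = Σ N(rest − s) over sources s of rest; N(one piece) = 1:
  size 1 → [0]=1  [3]=1  [4]=1
  size 2 → [0,3]=2  [0,4]=2  [2,4]=1  [3,4]=2
  size 3 → [0,2,4]=3  [0,3,4]=6  [1,2,4]=1  [2,3,4]=3
  first=0(d) contributes 4
  first=1(c) contributes 12
  first=3(e) contributes 4
|[w]| = 20

20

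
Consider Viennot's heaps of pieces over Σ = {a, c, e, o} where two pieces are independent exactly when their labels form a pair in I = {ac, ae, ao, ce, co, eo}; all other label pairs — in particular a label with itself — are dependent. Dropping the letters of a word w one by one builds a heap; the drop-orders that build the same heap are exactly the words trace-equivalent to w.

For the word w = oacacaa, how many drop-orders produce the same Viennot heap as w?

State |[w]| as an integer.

105

drop 0:o onto floor
drop 1:a onto floor
drop 2:c onto floor
drop 3:a onto {1:a}
drop 4:c onto {2:c}
drop 5:a onto {3:a}
drop 6:a onto {5:a}
ground layer = {0:o, 1:a, 2:c}
drop-orders for the pieces not yet dropped (sum over which currently-grounded one goes next):
  1 to go: {0} 1  {4} 1  {6} 1
  2 to go: {0,4} 2  {0,6} 2  {2,4} 1  {4,6} 2  {5,6} 1
  3 to go: {0,2,4} 3  {0,4,6} 6  {0,5,6} 3  {2,4,6} 3  {3,5,6} 1  {4,5,6} 3
  4 to go: {0,2,4,6} 12  {0,3,5,6} 4  {0,4,5,6} 12  {1,3,5,6} 1  {2,4,5,6} 6  {3,4,5,6} 4
  5 to go: {0,1,3,5,6} 5  {0,2,4,5,6} 30  {0,3,4,5,6} 20  {1,3,4,5,6} 5  {2,3,4,5,6} 10
  if 0:o drops first: 15 orders
  if 1:a drops first: 60 orders
  if 2:c drops first: 30 orders
heap linearizations: 105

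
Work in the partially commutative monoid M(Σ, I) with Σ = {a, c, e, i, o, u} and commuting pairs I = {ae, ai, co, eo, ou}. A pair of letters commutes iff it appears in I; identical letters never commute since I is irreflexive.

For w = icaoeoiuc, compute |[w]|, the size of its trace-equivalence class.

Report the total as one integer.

4

piece 0:i — minimal
piece 1:c rests on {0:i}
piece 2:a rests on {1:c}
piece 3:o rests on {2:a}
piece 4:e rests on {1:c}
piece 5:o rests on {3:o}
piece 6:i rests on {4:e, 5:o}
piece 7:u rests on {6:i}
piece 8:c rests on {7:u}
minimal pieces: {0:i}
ways to finish when only these pieces remain (= sum over removing one remaining piece with nothing left below it):
  1 left: {8}→1
  2 left: {7,8}→1
  3 left: {6,7,8}→1
  4 left: {4,6,7,8}→1  {5,6,7,8}→1
  5 left: {3,5,6,7,8}→1  {4,5,6,7,8}→2
  6 left: {2,3,5,6,7,8}→1  {3,4,5,6,7,8}→3
  7 left: {2,3,4,5,6,7,8}→4
  placing 0:i first → 4 extensions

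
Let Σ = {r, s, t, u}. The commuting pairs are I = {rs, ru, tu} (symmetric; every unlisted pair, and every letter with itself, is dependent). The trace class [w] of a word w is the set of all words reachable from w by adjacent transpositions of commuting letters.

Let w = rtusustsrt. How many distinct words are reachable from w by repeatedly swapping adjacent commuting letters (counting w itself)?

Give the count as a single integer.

0(r) covers ∅
1(t) covers 0:r
2(u) covers ∅
3(s) covers 1:t, 2:u
4(u) covers 3:s
5(s) covers 4:u
6(t) covers 5:s
7(s) covers 6:t
8(r) covers 6:t
9(t) covers 7:s, 8:r
floor of heap: 0:r, 2:u
completions by unplaced set U, small U first (add the entries for U minus each lowest piece of U):
  |U|=1: {9}:1
  |U|=2: {7,9}:1  {8,9}:1
  |U|=3: {7,8,9}:2
  |U|=4: {6,7,8,9}:2
  |U|=5: {5,6,7,8,9}:2
  |U|=6: {4,5,6,7,8,9}:2
  |U|=7: {3,4,5,6,7,8,9}:2
  |U|=8: {1,3,4,5,6,7,8,9}:2  {2,3,4,5,6,7,8,9}:2
  start at 0(r): 4
  start at 2(u): 2
sum over floor = 6

6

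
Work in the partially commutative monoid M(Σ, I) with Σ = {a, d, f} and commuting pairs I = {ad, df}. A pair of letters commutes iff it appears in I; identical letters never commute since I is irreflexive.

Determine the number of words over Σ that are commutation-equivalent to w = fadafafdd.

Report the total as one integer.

84

piece 0:f — minimal
piece 1:a rests on {0:f}
piece 2:d — minimal
piece 3:a rests on {1:a}
piece 4:f rests on {3:a}
piece 5:a rests on {4:f}
piece 6:f rests on {5:a}
piece 7:d rests on {2:d}
piece 8:d rests on {7:d}
minimal pieces: {0:f, 2:d}
ways to finish when only these pieces remain (= sum over removing one remaining piece with nothing left below it):
  1 left: {6}→1  {8}→1
  2 left: {5,6}→1  {6,8}→2  {7,8}→1
  3 left: {2,7,8}→1  {4,5,6}→1  {5,6,8}→3  {6,7,8}→3
  4 left: {2,6,7,8}→4  {3,4,5,6}→1  {4,5,6,8}→4  {5,6,7,8}→6
  5 left: {1,3,4,5,6}→1  {2,5,6,7,8}→10  {3,4,5,6,8}→5  {4,5,6,7,8}→10
  6 left: {0,1,3,4,5,6}→1  {1,3,4,5,6,8}→6  {2,4,5,6,7,8}→20  {3,4,5,6,7,8}→15
  7 left: {0,1,3,4,5,6,8}→7  {1,3,4,5,6,7,8}→21  {2,3,4,5,6,7,8}→35
  placing 0:f first → 56 extensions
  placing 2:d first → 28 extensions
total linear extensions = 84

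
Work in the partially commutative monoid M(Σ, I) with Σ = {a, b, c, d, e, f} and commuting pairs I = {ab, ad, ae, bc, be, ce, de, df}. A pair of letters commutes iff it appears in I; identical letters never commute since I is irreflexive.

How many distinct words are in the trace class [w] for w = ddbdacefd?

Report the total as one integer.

0(d) covers ∅
1(d) covers 0:d
2(b) covers 1:d
3(d) covers 2:b
4(a) covers ∅
5(c) covers 3:d, 4:a
6(e) covers ∅
7(f) covers 5:c, 6:e
8(d) covers 5:c
floor of heap: 0:d, 4:a, 6:e
completions by unplaced set U, small U first (add the entries for U minus each lowest piece of U):
  |U|=1: {7}:1  {8}:1
  |U|=2: {6,7}:1  {7,8}:2
  |U|=3: {5,7,8}:2  {6,7,8}:3
  |U|=4: {3,5,7,8}:2  {4,5,7,8}:2  {5,6,7,8}:5
  |U|=5: {2,3,5,7,8}:2  {3,4,5,7,8}:4  {3,5,6,7,8}:7  {4,5,6,7,8}:7
  |U|=6: {1,2,3,5,7,8}:2  {2,3,4,5,7,8}:6  {2,3,5,6,7,8}:9  {3,4,5,6,7,8}:18
  |U|=7: {0,1,2,3,5,7,8}:2  {1,2,3,4,5,7,8}:8  {1,2,3,5,6,7,8}:11  {2,3,4,5,6,7,8}:33
  start at 0(d): 52
  start at 4(a): 13
  start at 6(e): 10
sum over floor = 75

75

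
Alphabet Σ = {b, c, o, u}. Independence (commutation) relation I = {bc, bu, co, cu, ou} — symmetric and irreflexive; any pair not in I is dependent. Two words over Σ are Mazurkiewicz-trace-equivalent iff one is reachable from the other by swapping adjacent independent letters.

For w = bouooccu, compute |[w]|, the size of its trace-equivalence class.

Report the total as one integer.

420

#0=b has no predecessor
#1=o depends on [0:b]
#2=u has no predecessor
#3=o depends on [1:o]
#4=o depends on [3:o]
#5=c has no predecessor
#6=c depends on [5:c]
#7=u depends on [2:u]
sources: [0:b, 2:u, 5:c]
N(rest) = Σ N(rest − s) over sources s of rest; N(one piece) = 1:
  size 1 → [4]=1  [6]=1  [7]=1
  size 2 → [2,7]=1  [3,4]=1  [4,6]=2  [4,7]=2  [5,6]=1  [6,7]=2
  size 3 → [1,3,4]=1  [2,4,7]=3  [2,6,7]=3  [3,4,6]=3  [3,4,7]=3  [4,5,6]=3  [4,6,7]=6  [5,6,7]=3
  size 4 → [0,1,3,4]=1  [1,3,4,6]=4  [1,3,4,7]=4  [2,3,4,7]=6  [2,4,6,7]=12  [2,5,6,7]=6  [3,4,5,6]=6  [3,4,6,7]=12  [4,5,6,7]=12
  size 5 → [0,1,3,4,6]=5  [0,1,3,4,7]=5  [1,2,3,4,7]=10  [1,3,4,5,6]=10  [1,3,4,6,7]=20  [2,3,4,6,7]=30  [2,4,5,6,7]=30  [3,4,5,6,7]=30
  size 6 → [0,1,2,3,4,7]=15  [0,1,3,4,5,6]=15  [0,1,3,4,6,7]=30  [1,2,3,4,6,7]=60  [1,3,4,5,6,7]=60  [2,3,4,5,6,7]=90
  first=0(b) contributes 210
  first=2(u) contributes 105
  first=5(c) contributes 105
|[w]| = 420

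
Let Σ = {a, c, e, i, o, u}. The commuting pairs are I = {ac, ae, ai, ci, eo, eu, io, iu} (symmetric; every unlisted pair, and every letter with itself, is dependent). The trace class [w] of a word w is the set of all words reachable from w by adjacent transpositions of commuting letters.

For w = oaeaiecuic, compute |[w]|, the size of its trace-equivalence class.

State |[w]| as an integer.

175

#0=o has no predecessor
#1=a depends on [0:o]
#2=e has no predecessor
#3=a depends on [1:a]
#4=i depends on [2:e]
#5=e depends on [4:i]
#6=c depends on [0:o, 5:e]
#7=u depends on [3:a, 6:c]
#8=i depends on [5:e]
#9=c depends on [7:u]
sources: [0:o, 2:e]
N(rest) = Σ N(rest − s) over sources s of rest; N(one piece) = 1:
  size 1 → [8]=1  [9]=1
  size 2 → [7,9]=1  [8,9]=2
  size 3 → [3,7,9]=1  [6,7,9]=1  [7,8,9]=3
  size 4 → [1,3,7,9]=1  [3,6,7,9]=2  [3,7,8,9]=4  [6,7,8,9]=4
  size 5 → [1,3,6,7,9]=3  [1,3,7,8,9]=5  [3,6,7,8,9]=10  [5,6,7,8,9]=4
  size 6 → [0,1,3,6,7,9]=3  [1,3,6,7,8,9]=18  [3,5,6,7,8,9]=14  [4,5,6,7,8,9]=4
  size 7 → [0,1,3,6,7,8,9]=21  [1,3,5,6,7,8,9]=32  [2,4,5,6,7,8,9]=4  [3,4,5,6,7,8,9]=18
  size 8 → [0,1,3,5,6,7,8,9]=53  [1,3,4,5,6,7,8,9]=50  [2,3,4,5,6,7,8,9]=22
  first=0(o) contributes 72
  first=2(e) contributes 103
|[w]| = 175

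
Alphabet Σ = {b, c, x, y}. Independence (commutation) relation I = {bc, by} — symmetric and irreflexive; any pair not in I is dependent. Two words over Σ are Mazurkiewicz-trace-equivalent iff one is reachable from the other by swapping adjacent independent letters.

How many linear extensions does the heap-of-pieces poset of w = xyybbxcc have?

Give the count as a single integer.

#0=x has no predecessor
#1=y depends on [0:x]
#2=y depends on [1:y]
#3=b depends on [0:x]
#4=b depends on [3:b]
#5=x depends on [2:y, 4:b]
#6=c depends on [5:x]
#7=c depends on [6:c]
sources: [0:x]
N(rest) = Σ N(rest − s) over sources s of rest; N(one piece) = 1:
  size 1 → [7]=1
  size 2 → [6,7]=1
  size 3 → [5,6,7]=1
  size 4 → [2,5,6,7]=1  [4,5,6,7]=1
  size 5 → [1,2,5,6,7]=1  [2,4,5,6,7]=2  [3,4,5,6,7]=1
  size 6 → [1,2,4,5,6,7]=3  [2,3,4,5,6,7]=3
  first=0(x) contributes 6

6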